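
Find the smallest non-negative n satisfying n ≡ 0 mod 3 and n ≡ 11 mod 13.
M = 3 × 13 = 39. M₁ = 13, y₁ ≡ 1 mod 3. M₂ = 3, y₂ ≡ 9 mod 13. n = 0×13×1 + 11×3×9 ≡ 24 mod 39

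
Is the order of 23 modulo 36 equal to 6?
Powers of 23 mod 36: 23^1≡23, 23^2≡25, 23^3≡35, 23^4≡13, 23^5≡11, 23^6≡1. First k with 23^k≡1 is k=6. Yes, ord_36(23) = 6.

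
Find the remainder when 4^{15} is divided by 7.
By Fermat: 4^{6} ≡ 1 (mod 7). 15 = 2×6 + 3. So 4^{15} ≡ 4^{3} ≡ 1 (mod 7)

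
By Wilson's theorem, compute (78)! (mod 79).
By Wilson's theorem, (78)! ≡ -1 ≡ 78 (mod 79)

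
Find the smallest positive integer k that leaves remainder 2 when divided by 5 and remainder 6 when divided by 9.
M = 5 × 9 = 45. M₁ = 9, y₁ ≡ 4 mod 5. M₂ = 5, y₂ ≡ 2 mod 9. k = 2×9×4 + 6×5×2 ≡ 42 mod 45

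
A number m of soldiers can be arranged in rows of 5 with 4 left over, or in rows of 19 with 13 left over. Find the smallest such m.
M = 5 × 19 = 95. M₁ = 19, y₁ ≡ 4 mod 5. M₂ = 5, y₂ ≡ 4 mod 19. m = 4×19×4 + 13×5×4 ≡ 89 mod 95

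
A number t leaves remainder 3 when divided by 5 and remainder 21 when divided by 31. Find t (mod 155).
M = 5 × 31 = 155. M₁ = 31, y₁ ≡ 1 (mod 5). M₂ = 5, y₂ ≡ 25 (mod 31). t = 3×31×1 + 21×5×25 ≡ 83 (mod 155)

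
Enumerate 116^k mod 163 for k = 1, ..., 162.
116^1, 116^2, ..., 116^{162} mod 163: [116, 90, 8, 113, 68, 64, 89, 55, 23, 60, 114, 21, 154, 97, 5, 91, 124, 40, 76, 14, 157, 119, 112, 115, 137, 81, 105, 118, 159, 25, 129, 131, 37, 54, 70, 133, 106, 71, 86, 33, 79, 36, 101, 143, 125, 156, 3, 22, 107, 24, 13, 41, 29, 104, 2, 69, 17, 16, 63, 136, 128, 15, 110, 46, 120, 65, 42, 145, 31, 10, 19, 85, 80, 152, 28, 151, 75, 61, 67, 111, 162, 47, 73, 155, 50, 95, 99, 74, 108, 140, 103, 49, 142, 9, 66, 158, 72, 39, 123, 87, 149, 6, 44, 51, 48, 26, 82, 58, 45, 4, 138, 34, 32, 126, 109, 93, 30, 57, 92, 77, 130, 84, 127, 62, 20, 38, 7, 160, 141, 56, 139, 150, 122, 134, 59, 161, 94, 146, 147, 100, 27, 35, 148, 53, 117, 43, 98, 121, 18, 132, 153, 144, 78, 83, 11, 135, 12, 88, 102, 96, 52, 1]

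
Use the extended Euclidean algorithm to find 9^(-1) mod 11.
Extended GCD: 9(5) + 11(-4) = 1. So 9^(-1) ≡ 5 (mod 11). Verify: 9 × 5 = 45 ≡ 1 (mod 11)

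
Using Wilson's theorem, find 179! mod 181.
(180)! = (179)! × (180) ≡ -1 (mod 181). So (179)! ≡ -1 × (180)^(-1) ≡ (-1)×(-1) = 1 (mod 181)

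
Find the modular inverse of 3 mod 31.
Since 31 is prime, by Fermat 3^(-1) ≡ 3^{29} ≡ 21 (mod 31). Verify: 3 × 21 = 63 ≡ 1 (mod 31)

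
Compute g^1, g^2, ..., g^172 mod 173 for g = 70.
70^1, 70^2, ..., 70^{172} mod 173: [70, 56, 114, 22, 156, 21, 86, 138, 145, 116, 162, 95, 76, 130, 104, 14, 115, 92, 39, 135, 108, 121, 166, 29, 127, 67, 19, 119, 26, 90, 72, 23, 53, 77, 27, 160, 128, 137, 75, 60, 48, 73, 93, 109, 18, 49, 143, 149, 50, 40, 32, 164, 62, 15, 12, 148, 153, 157, 91, 142, 79, 167, 99, 10, 8, 41, 102, 47, 3, 37, 168, 169, 66, 122, 63, 85, 68, 89, 2, 140, 112, 55, 44, 139, 42, 172, 103, 117, 59, 151, 17, 152, 87, 35, 28, 57, 11, 78, 97, 43, 69, 159, 58, 81, 134, 38, 65, 52, 7, 144, 46, 106, 154, 54, 147, 83, 101, 150, 120, 96, 146, 13, 45, 36, 98, 113, 125, 100, 80, 64, 155, 124, 30, 24, 123, 133, 141, 9, 111, 158, 161, 25, 20, 16, 82, 31, 94, 6, 74, 163, 165, 132, 71, 126, 170, 136, 5, 4, 107, 51, 110, 88, 105, 84, 171, 33, 61, 118, 129, 34, 131, 1]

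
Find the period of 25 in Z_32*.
Powers of 25 mod 32: 25^1≡25, 25^2≡17, 25^3≡9, 25^4≡1. ord_32(25) = 4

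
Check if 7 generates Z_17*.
ord_17(7) divides 16. For each prime q|16: 7^{8}≡16, none ≡ 1. So 7 has order 16 and is a primitive root mod 17.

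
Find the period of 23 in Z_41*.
Powers of 23 mod 41: 23^1≡23, 23^2≡37, 23^3≡31, 23^4≡16, 23^5≡40, 23^6≡18, 23^7≡4, 23^8≡10, 23^9≡25, 23^10≡1. So the order of 23 is 10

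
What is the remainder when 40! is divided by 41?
By Wilson's theorem, (40)! ≡ -1 ≡ 40 (mod 41)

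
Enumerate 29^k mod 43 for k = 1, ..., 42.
29^1, 29^2, ..., 29^{42} mod 43: [29, 24, 8, 17, 20, 21, 7, 31, 39, 13, 33, 11, 18, 6, 2, 15, 5, 16, 34, 40, 42, 14, 19, 35, 26, 23, 22, 36, 12, 4, 30, 10, 32, 25, 37, 41, 28, 38, 27, 9, 3, 1]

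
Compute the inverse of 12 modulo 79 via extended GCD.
Extended GCD: 12(33) + 79(-5) = 1. So 12^(-1) ≡ 33 (mod 79). Verify: 12 × 33 = 396 ≡ 1 (mod 79)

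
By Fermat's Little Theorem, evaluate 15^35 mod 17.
By Fermat: 15^{16} ≡ 1 (mod 17). 35 = 2×16 + 3. So 15^{35} ≡ 15^{3} ≡ 9 (mod 17)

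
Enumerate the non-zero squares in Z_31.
Quadratic residues modulo 31: {1, 2, 4, 5, 7, 8, 9, 10, 14, 16, 18, 19, 20, 25, 28}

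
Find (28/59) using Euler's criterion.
(28/59) = 28^{29} mod 59 = 1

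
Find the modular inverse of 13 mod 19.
Since 19 is prime, by Fermat 13^(-1) ≡ 13^{17} ≡ 3 mod 19. Verify: 13 × 3 = 39 ≡ 1 mod 19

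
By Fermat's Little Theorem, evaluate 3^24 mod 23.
By Fermat: 3^{22} ≡ 1 mod 23. So 3^{24} = 3^{22} · 3^{2} ≡ 3^{2} ≡ 9 mod 23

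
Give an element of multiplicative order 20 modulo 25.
2 has order 20 mod 25 since 2^{20} ≡ 1 (mod 25) and no smaller power works.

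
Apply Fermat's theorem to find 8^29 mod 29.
By Fermat: 8^{28} ≡ 1 mod 29. So 8^{29} = 8^{28} · 8^{1} ≡ 8^{1} ≡ 8 mod 29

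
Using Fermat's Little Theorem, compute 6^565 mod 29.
By Fermat: 6^{28} ≡ 1 mod 29. 565 ≡ 5 mod 28. So 6^{565} ≡ 6^{5} ≡ 4 mod 29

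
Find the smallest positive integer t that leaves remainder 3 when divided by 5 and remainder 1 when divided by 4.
M = 5 × 4 = 20. M₁ = 4, y₁ ≡ 4 (mod 5). M₂ = 5, y₂ ≡ 1 (mod 4). t = 3×4×4 + 1×5×1 ≡ 13 (mod 20)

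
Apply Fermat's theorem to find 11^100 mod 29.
By Fermat: 11^{28} ≡ 1 mod 29. 100 = 3×28 + 16. So 11^{100} ≡ 11^{16} ≡ 24 mod 29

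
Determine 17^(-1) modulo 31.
Since 31 is prime, by Fermat 17^(-1) ≡ 17^{29} ≡ 11 (mod 31). Verify: 17 × 11 = 187 ≡ 1 (mod 31)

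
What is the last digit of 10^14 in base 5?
By repeated squaring mod 5: 10^{1}≡0, 10^{2}≡0, 10^{4}≡0, 10^{8}≡0. Then 10^{14} = 10^{8+4+2} ≡ 0 × 0 × 0 ≡ 0 mod 5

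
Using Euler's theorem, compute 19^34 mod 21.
By Euler: 19^{12} ≡ 1 mod 21 since gcd(19, 21) = 1. 34 = 2×12 + 10. So 19^{34} ≡ 19^{10} ≡ 16 mod 21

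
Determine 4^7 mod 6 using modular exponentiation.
By repeated squaring (mod 6): 4^{1}≡4, 4^{2}≡4, 4^{4}≡4. Then 4^{7} = 4^{4+2+1} ≡ 4 × 4 × 4 ≡ 4 (mod 6)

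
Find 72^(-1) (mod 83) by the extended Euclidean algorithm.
Extended GCD: 72(15) + 83(-13) = 1. So 72^(-1) ≡ 15 (mod 83). Verify: 72 × 15 = 1080 ≡ 1 (mod 83)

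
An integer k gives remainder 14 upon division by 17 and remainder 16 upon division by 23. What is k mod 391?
M = 17 × 23 = 391. M₁ = 23, y₁ ≡ 3 mod 17. M₂ = 17, y₂ ≡ 19 mod 23. k = 14×23×3 + 16×17×19 ≡ 269 mod 391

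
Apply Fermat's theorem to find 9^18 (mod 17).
By Fermat: 9^{16} ≡ 1 (mod 17). So 9^{18} = 9^{16} · 9^{2} ≡ 9^{2} ≡ 13 (mod 17)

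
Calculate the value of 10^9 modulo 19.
By repeated squaring (mod 19): 10^{1}≡10, 10^{2}≡5, 10^{4}≡6, 10^{8}≡17. Then 10^{9} = 10^{8+1} ≡ 17 × 10 ≡ 18 (mod 19)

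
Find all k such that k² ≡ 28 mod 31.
The square roots of 28 mod 31 are 20 and 11. Verify: 20² = 400 ≡ 28 mod 31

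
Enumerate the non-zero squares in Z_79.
Quadratic residues modulo 79: {1, 2, 4, 5, 8, 9, 10, 11, 13, 16, 18, 19, 20, 21, 22, 23, 25, 26, 31, 32, 36, 38, 40, 42, 44, 45, 46, 49, 50, 51, 52, 55, 62, 64, 65, 67, 72, 73, 76}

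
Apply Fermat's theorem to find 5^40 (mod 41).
By Fermat's Little Theorem, 5^{40} ≡ 1 (mod 41) since 41 is prime and gcd(5, 41) = 1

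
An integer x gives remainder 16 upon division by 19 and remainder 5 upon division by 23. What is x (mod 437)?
M = 19 × 23 = 437. M₁ = 23, y₁ ≡ 5 (mod 19). M₂ = 19, y₂ ≡ 17 (mod 23). x = 16×23×5 + 5×19×17 ≡ 396 (mod 437)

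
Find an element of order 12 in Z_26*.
7 has order 12 mod 26 since 7^{12} ≡ 1 mod 26 and no smaller power works.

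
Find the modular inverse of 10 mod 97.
Since 97 is prime, by Fermat 10^(-1) ≡ 10^{95} ≡ 68 mod 97. Verify: 10 × 68 = 680 ≡ 1 mod 97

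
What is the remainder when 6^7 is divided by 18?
By repeated squaring mod 18: 6^{1}≡6, 6^{2}≡0, 6^{4}≡0. Then 6^{7} = 6^{4+2+1} ≡ 0 × 0 × 6 ≡ 0 mod 18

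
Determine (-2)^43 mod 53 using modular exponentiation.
By repeated squaring (mod 53): (-2)^{1}≡51, (-2)^{2}≡4, (-2)^{4}≡16, (-2)^{8}≡44, (-2)^{16}≡28, (-2)^{32}≡42. Then (-2)^{43} = (-2)^{32+8+2+1} ≡ 42 × 44 × 4 × 51 ≡ 3 (mod 53)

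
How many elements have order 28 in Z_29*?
Number of primitive roots mod 29 = φ(p-1) = φ(28) = 12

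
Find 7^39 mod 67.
By repeated squaring mod 67: 7^{1}≡7, 7^{2}≡49, 7^{4}≡56, 7^{8}≡54, 7^{16}≡35, 7^{32}≡19. Then 7^{39} = 7^{32+4+2+1} ≡ 19 × 56 × 49 × 7 ≡ 3 mod 67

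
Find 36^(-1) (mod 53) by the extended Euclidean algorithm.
Extended GCD: 36(-25) + 53(17) = 1. So 36^(-1) ≡ -25 ≡ 28 (mod 53). Verify: 36 × 28 = 1008 ≡ 1 (mod 53)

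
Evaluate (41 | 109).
(41/109) = 41^{54} mod 109 = -1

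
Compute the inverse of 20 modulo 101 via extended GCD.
Extended GCD: 20(-5) + 101(1) = 1. So 20^(-1) ≡ -5 ≡ 96 mod 101. Verify: 20 × 96 = 1920 ≡ 1 mod 101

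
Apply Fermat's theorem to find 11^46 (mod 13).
By Fermat: 11^{12} ≡ 1 (mod 13). 46 = 3×12 + 10. So 11^{46} ≡ 11^{10} ≡ 10 (mod 13)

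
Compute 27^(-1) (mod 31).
Since 31 is prime, by Fermat 27^(-1) ≡ 27^{29} ≡ 23 (mod 31). Verify: 27 × 23 = 621 ≡ 1 (mod 31)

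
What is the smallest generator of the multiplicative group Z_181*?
g = 2. Powers: [2, 4, 8, 16, 32, 64, 128, 75, ...] generates all 180 non-zero residues.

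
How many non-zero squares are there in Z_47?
The squaring map on Z_47* is 2-to-1, so there are (46)/2 = 23 QRs.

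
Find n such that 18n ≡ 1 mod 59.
Since 59 is prime, by Fermat 18^(-1) ≡ 18^{57} ≡ 23 mod 59. Verify: 18 × 23 = 414 ≡ 1 mod 59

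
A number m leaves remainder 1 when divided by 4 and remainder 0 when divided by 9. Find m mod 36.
M = 4 × 9 = 36. M₁ = 9, y₁ ≡ 1 mod 4. M₂ = 4, y₂ ≡ 7 mod 9. m = 1×9×1 + 0×4×7 ≡ 9 mod 36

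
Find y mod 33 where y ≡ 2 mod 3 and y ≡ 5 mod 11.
M = 3 × 11 = 33. M₁ = 11, y₁ ≡ 2 mod 3. M₂ = 3, y₂ ≡ 4 mod 11. y = 2×11×2 + 5×3×4 ≡ 5 mod 33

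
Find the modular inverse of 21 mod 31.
Since 31 is prime, by Fermat 21^(-1) ≡ 21^{29} ≡ 3 (mod 31). Verify: 21 × 3 = 63 ≡ 1 (mod 31)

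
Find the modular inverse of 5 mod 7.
Since 7 is prime, by Fermat 5^(-1) ≡ 5^{5} ≡ 3 (mod 7). Verify: 5 × 3 = 15 ≡ 1 (mod 7)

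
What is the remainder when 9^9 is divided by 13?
By repeated squaring mod 13: 9^{1}≡9, 9^{2}≡3, 9^{4}≡9, 9^{8}≡3. Then 9^{9} = 9^{8+1} ≡ 3 × 9 ≡ 1 mod 13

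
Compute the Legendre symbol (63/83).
(63/83) = 63^{41} mod 83 = 1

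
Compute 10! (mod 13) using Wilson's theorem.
(12)! = (10)! × (11) × (12) ≡ -1 (mod 13). So (10)! ≡ -1 × [(12)(11)]^(-1) ≡ 6 (mod 13)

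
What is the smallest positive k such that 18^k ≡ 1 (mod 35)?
Powers of 18 mod 35: 18^1≡18, 18^2≡9, 18^3≡22, 18^4≡11, 18^5≡23, 18^6≡29, 18^7≡32, 18^8≡16, 18^9≡8, 18^10≡4, 18^11≡2, 18^12≡1. Order = 12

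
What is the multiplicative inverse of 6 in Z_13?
Since 13 is prime, by Fermat 6^(-1) ≡ 6^{11} ≡ 11 mod 13. Verify: 6 × 11 = 66 ≡ 1 mod 13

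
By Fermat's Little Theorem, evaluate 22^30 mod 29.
By Fermat: 22^{28} ≡ 1 (mod 29). So 22^{30} = 22^{28} · 22^{2} ≡ 22^{2} ≡ 20 (mod 29)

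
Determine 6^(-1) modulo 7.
Since 7 is prime, by Fermat 6^(-1) ≡ 6^{5} ≡ 6 (mod 7). Verify: 6 × 6 = 36 ≡ 1 (mod 7)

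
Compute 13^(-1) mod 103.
Since 103 is prime, by Fermat 13^(-1) ≡ 13^{101} ≡ 8 mod 103. Verify: 13 × 8 = 104 ≡ 1 mod 103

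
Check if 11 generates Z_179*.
ord_179(11) divides 178. For each prime q|178: 11^{89}≡178, 11^{2}≡121, none ≡ 1. So 11 has order 178 and is a primitive root mod 179.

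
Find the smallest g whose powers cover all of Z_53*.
g = 2. For each prime q|52: 2^{26}≡52, 2^{4}≡16, none ≡ 1, so ord_53(2) = 52 and 2 is a primitive root.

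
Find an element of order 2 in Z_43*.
42 has order 2 mod 43 since 42^{2} ≡ 1 mod 43 and no smaller power works.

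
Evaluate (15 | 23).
(15/23) = 15^{11} mod 23 = -1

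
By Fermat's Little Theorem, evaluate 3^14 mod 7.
By Fermat: 3^{6} ≡ 1 (mod 7). 14 = 2×6 + 2. So 3^{14} ≡ 3^{2} ≡ 2 (mod 7)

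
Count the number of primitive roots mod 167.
Number of primitive roots mod 167 = φ(p-1) = φ(166) = 82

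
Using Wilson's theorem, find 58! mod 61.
(60)! = (58)! × (59) × (60) ≡ -1 (mod 61). So (58)! ≡ -1 × [(60)(59)]^(-1) ≡ 30 (mod 61)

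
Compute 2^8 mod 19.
By repeated squaring (mod 19): 2^{1}≡2, 2^{2}≡4, 2^{4}≡16, 2^{8}≡9. So 2^{8} ≡ 9 (mod 19)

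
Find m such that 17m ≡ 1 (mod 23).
Since 23 is prime, by Fermat 17^(-1) ≡ 17^{21} ≡ 19 (mod 23). Verify: 17 × 19 = 323 ≡ 1 (mod 23)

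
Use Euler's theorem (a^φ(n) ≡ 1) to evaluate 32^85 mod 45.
By Euler: 32^{24} ≡ 1 mod 45 since gcd(32, 45) = 1. 85 = 3×24 + 13. So 32^{85} ≡ 32^{13} ≡ 32 mod 45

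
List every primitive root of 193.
There are φ(192) = 64 primitive roots mod 193: {5, 10, 15, 17, 19, 22, 26, 30, 34, 37, 38, 40, 41, 44, 45, 47, 51, 52, 53, 57, 58, 61, 66, 70, 73, 77, 78, 79, 80, 82, 90, 91, 102, 103, 111, 113, 114, 115, 116, 120, 123, 127, 132, 135, 136, 140, 141, 142, 146, 148, 149, 152, 153, 155, 156, 159, 163, 167, 171, 174, 176, 178, 183, 188}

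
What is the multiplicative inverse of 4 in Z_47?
Since 47 is prime, by Fermat 4^(-1) ≡ 4^{45} ≡ 12 (mod 47). Verify: 4 × 12 = 48 ≡ 1 (mod 47)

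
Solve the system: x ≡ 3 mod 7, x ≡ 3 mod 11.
M = 7 × 11 = 77. M₁ = 11, y₁ ≡ 2 mod 7. M₂ = 7, y₂ ≡ 8 mod 11. x = 3×11×2 + 3×7×8 ≡ 3 mod 77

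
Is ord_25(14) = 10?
Powers of 14 mod 25: 14^1≡14, 14^2≡21, 14^3≡19, 14^4≡16, 14^5≡24, 14^6≡11, 14^7≡4, 14^8≡6, 14^9≡9, 14^10≡1. First k with 14^k≡1 is k=10. Yes, ord_25(14) = 10.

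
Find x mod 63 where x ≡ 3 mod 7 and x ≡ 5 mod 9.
M = 7 × 9 = 63. M₁ = 9, y₁ ≡ 4 mod 7. M₂ = 7, y₂ ≡ 4 mod 9. x = 3×9×4 + 5×7×4 ≡ 59 mod 63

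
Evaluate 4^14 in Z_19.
By repeated squaring (mod 19): 4^{1}≡4, 4^{2}≡16, 4^{4}≡9, 4^{8}≡5. Then 4^{14} = 4^{8+4+2} ≡ 5 × 9 × 16 ≡ 17 (mod 19)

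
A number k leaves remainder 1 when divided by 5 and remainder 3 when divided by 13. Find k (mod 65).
M = 5 × 13 = 65. M₁ = 13, y₁ ≡ 2 (mod 5). M₂ = 5, y₂ ≡ 8 (mod 13). k = 1×13×2 + 3×5×8 ≡ 16 (mod 65)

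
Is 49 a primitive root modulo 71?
49^{35} ≡ 1 mod 71 and 35 < 70, so ord_71(49) = 35 ≠ 70 and 49 is not a primitive root.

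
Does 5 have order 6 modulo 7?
ord_7(5) divides 6. For each prime q|6: 5^{3}≡6, 5^{2}≡4, none ≡ 1. So 5 has order 6 and is a primitive root mod 7.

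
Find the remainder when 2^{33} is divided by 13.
By Fermat: 2^{12} ≡ 1 (mod 13). 33 = 2×12 + 9. So 2^{33} ≡ 2^{9} ≡ 5 (mod 13)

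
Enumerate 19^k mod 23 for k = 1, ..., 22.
19^1, 19^2, ..., 19^{22} mod 23: [19, 16, 5, 3, 11, 2, 15, 9, 10, 6, 22, 4, 7, 18, 20, 12, 21, 8, 14, 13, 17, 1]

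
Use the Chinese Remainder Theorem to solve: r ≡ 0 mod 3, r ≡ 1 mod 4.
M = 3 × 4 = 12. M₁ = 4, y₁ ≡ 1 mod 3. M₂ = 3, y₂ ≡ 3 mod 4. r = 0×4×1 + 1×3×3 ≡ 9 mod 12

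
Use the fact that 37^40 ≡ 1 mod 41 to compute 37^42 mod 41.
By Fermat: 37^{40} ≡ 1 mod 41. So 37^{42} = 37^{40} · 37^{2} ≡ 37^{2} ≡ 16 mod 41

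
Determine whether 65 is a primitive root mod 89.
ord_89(65) divides 88. For each prime q|88: 65^{44}≡88, 65^{8}≡78, none ≡ 1. So 65 has order 88 and is a primitive root mod 89.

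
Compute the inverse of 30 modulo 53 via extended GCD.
Extended GCD: 30(23) + 53(-13) = 1. So 30^(-1) ≡ 23 mod 53. Verify: 30 × 23 = 690 ≡ 1 mod 53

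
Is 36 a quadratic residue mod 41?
By Euler's criterion: 36^{20} ≡ 1 (mod 41). Since this equals 1, 36 is a QR.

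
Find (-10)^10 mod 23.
By repeated squaring mod 23: (-10)^{1}≡13, (-10)^{2}≡8, (-10)^{4}≡18, (-10)^{8}≡2. Then (-10)^{10} = (-10)^{8+2} ≡ 2 × 8 ≡ 16 mod 23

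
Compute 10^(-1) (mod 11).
Since 11 is prime, by Fermat 10^(-1) ≡ 10^{9} ≡ 10 (mod 11). Verify: 10 × 10 = 100 ≡ 1 (mod 11)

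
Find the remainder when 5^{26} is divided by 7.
By Fermat: 5^{6} ≡ 1 mod 7. 26 = 4×6 + 2. So 5^{26} ≡ 5^{2} ≡ 4 mod 7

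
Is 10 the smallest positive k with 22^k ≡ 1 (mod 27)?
Powers of 22 mod 27: 22^1≡22, 22^2≡25, 22^3≡10, 22^4≡4, 22^5≡7, 22^6≡19, 22^7≡13, 22^8≡16, 22^9≡1. Already 22^9≡1, so the order is 9 < 10. No, the actual order is 9.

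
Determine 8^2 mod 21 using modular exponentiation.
8^{2} = 64 ≡ 1 (mod 21)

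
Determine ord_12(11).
Powers of 11 mod 12: 11^1≡11, 11^2≡1. So the order of 11 is 2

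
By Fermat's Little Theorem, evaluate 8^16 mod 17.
By Fermat's Little Theorem, 8^{16} ≡ 1 (mod 17) since 17 is prime and gcd(8, 17) = 1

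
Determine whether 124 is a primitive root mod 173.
124^{43} ≡ 1 mod 173 and 43 < 172, so ord_173(124) = 43 ≠ 172 and 124 is not a primitive root.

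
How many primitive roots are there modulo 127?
There are φ(127-1) = φ(126) = 36 primitive roots modulo 127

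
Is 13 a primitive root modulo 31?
ord_31(13) divides 30. For each prime q|30: 13^{15}≡30, 13^{10}≡5, 13^{6}≡16, none ≡ 1. So 13 has order 30 and is a primitive root mod 31.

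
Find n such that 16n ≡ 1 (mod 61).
Since 61 is prime, by Fermat 16^(-1) ≡ 16^{59} ≡ 42 (mod 61). Verify: 16 × 42 = 672 ≡ 1 (mod 61)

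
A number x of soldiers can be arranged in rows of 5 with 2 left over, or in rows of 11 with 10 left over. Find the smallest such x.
M = 5 × 11 = 55. M₁ = 11, y₁ ≡ 1 (mod 5). M₂ = 5, y₂ ≡ 9 (mod 11). x = 2×11×1 + 10×5×9 ≡ 32 (mod 55)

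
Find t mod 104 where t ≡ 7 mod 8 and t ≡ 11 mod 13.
M = 8 × 13 = 104. M₁ = 13, y₁ ≡ 5 mod 8. M₂ = 8, y₂ ≡ 5 mod 13. t = 7×13×5 + 11×8×5 ≡ 63 mod 104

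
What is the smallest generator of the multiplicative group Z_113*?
g = 3. Powers: [3, 9, 27, 81, 17, 51, 40, 7, 21, 63, ...] generates all 112 non-zero residues.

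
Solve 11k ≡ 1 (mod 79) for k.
Since 79 is prime, by Fermat 11^(-1) ≡ 11^{77} ≡ 36 (mod 79). Verify: 11 × 36 = 396 ≡ 1 (mod 79)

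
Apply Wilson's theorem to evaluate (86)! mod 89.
(88)! = (86)! × (87) × (88) ≡ -1 (mod 89). So (86)! ≡ -1 × [(88)(87)]^(-1) ≡ 44 (mod 89)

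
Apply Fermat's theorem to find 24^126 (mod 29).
By Fermat: 24^{28} ≡ 1 (mod 29). 126 = 4×28 + 14. So 24^{126} ≡ 24^{14} ≡ 1 (mod 29)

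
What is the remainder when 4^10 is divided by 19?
By repeated squaring (mod 19): 4^{1}≡4, 4^{2}≡16, 4^{4}≡9, 4^{8}≡5. Then 4^{10} = 4^{8+2} ≡ 5 × 16 ≡ 4 (mod 19)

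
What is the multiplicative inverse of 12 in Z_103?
Since 103 is prime, by Fermat 12^(-1) ≡ 12^{101} ≡ 43 (mod 103). Verify: 12 × 43 = 516 ≡ 1 (mod 103)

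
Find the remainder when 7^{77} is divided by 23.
By Fermat: 7^{22} ≡ 1 mod 23. 77 = 3×22 + 11. So 7^{77} ≡ 7^{11} ≡ 22 mod 23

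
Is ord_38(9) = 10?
Powers of 9 mod 38: 9^1≡9, 9^2≡5, 9^3≡7, 9^4≡25, 9^5≡35, 9^6≡11, 9^7≡23, 9^8≡17, 9^9≡1. Already 9^9≡1, so the order is 9 < 10. No, the actual order is 9.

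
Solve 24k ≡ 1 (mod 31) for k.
Since 31 is prime, by Fermat 24^(-1) ≡ 24^{29} ≡ 22 (mod 31). Verify: 24 × 22 = 528 ≡ 1 (mod 31)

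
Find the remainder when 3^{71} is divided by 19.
By Fermat: 3^{18} ≡ 1 (mod 19). 71 = 3×18 + 17. So 3^{71} ≡ 3^{17} ≡ 13 (mod 19)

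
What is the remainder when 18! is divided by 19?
By Wilson's theorem, (18)! ≡ -1 ≡ 18 (mod 19)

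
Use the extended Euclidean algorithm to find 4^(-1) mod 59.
Extended GCD: 4(15) + 59(-1) = 1. So 4^(-1) ≡ 15 mod 59. Verify: 4 × 15 = 60 ≡ 1 mod 59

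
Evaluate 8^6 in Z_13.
By repeated squaring mod 13: 8^{1}≡8, 8^{2}≡12, 8^{4}≡1. Then 8^{6} = 8^{4+2} ≡ 1 × 12 ≡ 12 mod 13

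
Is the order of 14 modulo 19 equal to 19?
Powers of 14 mod 19: 14^1≡14, 14^2≡6, 14^3≡8, 14^4≡17, 14^5≡10, 14^6≡7, 14^7≡3, 14^8≡4, 14^9≡18, 14^10≡5, 14^11≡13, 14^12≡11, 14^13≡2, 14^14≡9, 14^15≡12, 14^16≡16, 14^17≡15, 14^18≡1. Already 14^18≡1, so the order is 18 < 19. No, the actual order is 18.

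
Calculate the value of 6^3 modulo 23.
6^{3} = 216 ≡ 9 mod 23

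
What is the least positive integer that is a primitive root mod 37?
g = 2. Powers: [2, 4, 8, 16, 32, 27, 17, 34, ...] generates all 36 non-zero residues.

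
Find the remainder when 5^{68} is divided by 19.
By Fermat: 5^{18} ≡ 1 (mod 19). 68 = 3×18 + 14. So 5^{68} ≡ 5^{14} ≡ 9 (mod 19)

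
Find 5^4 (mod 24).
5^{4} = 625 ≡ 1 (mod 24)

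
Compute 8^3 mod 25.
8^{3} = 512 ≡ 12 mod 25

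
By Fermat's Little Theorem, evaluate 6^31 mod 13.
By Fermat: 6^{12} ≡ 1 mod 13. 31 = 2×12 + 7. So 6^{31} ≡ 6^{7} ≡ 7 mod 13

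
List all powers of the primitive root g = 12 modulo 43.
12^1, 12^2, ..., 12^{42} mod 43: [12, 15, 8, 10, 34, 21, 37, 14, 39, 38, 26, 11, 3, 36, 2, 24, 30, 16, 20, 25, 42, 31, 28, 35, 33, 9, 22, 6, 29, 4, 5, 17, 32, 40, 7, 41, 19, 13, 27, 23, 18, 1]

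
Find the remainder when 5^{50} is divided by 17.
By Fermat: 5^{16} ≡ 1 (mod 17). 50 = 3×16 + 2. So 5^{50} ≡ 5^{2} ≡ 8 (mod 17)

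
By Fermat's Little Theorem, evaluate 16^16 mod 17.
By Fermat's Little Theorem, 16^{16} ≡ 1 mod 17 since 17 is prime and gcd(16, 17) = 1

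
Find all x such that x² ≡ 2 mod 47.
The square roots of 2 mod 47 are 7 and 40. Verify: 7² = 49 ≡ 2 mod 47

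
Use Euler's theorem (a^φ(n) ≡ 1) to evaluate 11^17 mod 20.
By Euler: 11^{8} ≡ 1 mod 20 since gcd(11, 20) = 1. 17 = 2×8 + 1. So 11^{17} ≡ 11^{1} ≡ 11 mod 20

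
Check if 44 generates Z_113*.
44^{8} ≡ 1 mod 113 and 8 < 112, so ord_113(44) = 8 ≠ 112 and 44 is not a primitive root.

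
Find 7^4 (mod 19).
7^{4} = 2401 ≡ 7 (mod 19)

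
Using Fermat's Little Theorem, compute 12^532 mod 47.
By Fermat: 12^{46} ≡ 1 (mod 47). 532 ≡ 26 (mod 46). So 12^{532} ≡ 12^{26} ≡ 36 (mod 47)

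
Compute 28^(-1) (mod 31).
Since 31 is prime, by Fermat 28^(-1) ≡ 28^{29} ≡ 10 (mod 31). Verify: 28 × 10 = 280 ≡ 1 (mod 31)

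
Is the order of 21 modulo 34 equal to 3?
Powers of 21 mod 34: 21^1≡21, 21^2≡33, 21^3≡13, 21^4≡1. 21^3≡13≢1, so ord ≠ 3. No, the actual order is 4.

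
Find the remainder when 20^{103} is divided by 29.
By Fermat: 20^{28} ≡ 1 mod 29. 103 = 3×28 + 19. So 20^{103} ≡ 20^{19} ≡ 24 mod 29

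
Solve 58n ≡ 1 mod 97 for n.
Since 97 is prime, by Fermat 58^(-1) ≡ 58^{95} ≡ 92 mod 97. Verify: 58 × 92 = 5336 ≡ 1 mod 97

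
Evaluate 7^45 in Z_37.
Using Fermat: 7^{36} ≡ 1 mod 37. 45 ≡ 9 mod 36. So 7^{45} ≡ 7^{9} ≡ 1 mod 37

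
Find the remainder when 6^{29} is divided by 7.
By Fermat: 6^{6} ≡ 1 mod 7. 29 = 4×6 + 5. So 6^{29} ≡ 6^{5} ≡ 6 mod 7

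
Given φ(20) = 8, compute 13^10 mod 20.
By Euler: 13^{8} ≡ 1 mod 20 since gcd(13, 20) = 1. 10 = 1×8 + 2. So 13^{10} ≡ 13^{2} ≡ 9 mod 20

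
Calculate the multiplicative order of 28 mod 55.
Powers of 28 mod 55: 28^1≡28, 28^2≡14, 28^3≡7, 28^4≡31, 28^5≡43, 28^6≡49, 28^7≡52, 28^8≡26, 28^9≡13, 28^10≡34, 28^11≡17, 28^12≡36, 28^13≡18, 28^14≡9, 28^15≡32, 28^16≡16, 28^17≡8, 28^18≡4, 28^19≡2, 28^20≡1. Order = 20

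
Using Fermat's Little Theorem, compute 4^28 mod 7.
By Fermat: 4^{6} ≡ 1 mod 7. 28 = 4×6 + 4. So 4^{28} ≡ 4^{4} ≡ 4 mod 7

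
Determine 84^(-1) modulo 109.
Since 109 is prime, by Fermat 84^(-1) ≡ 84^{107} ≡ 61 mod 109. Verify: 84 × 61 = 5124 ≡ 1 mod 109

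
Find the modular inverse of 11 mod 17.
Since 17 is prime, by Fermat 11^(-1) ≡ 11^{15} ≡ 14 mod 17. Verify: 11 × 14 = 154 ≡ 1 mod 17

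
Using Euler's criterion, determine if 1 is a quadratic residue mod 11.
By Euler's criterion: 1^{5} ≡ 1 mod 11. Since this equals 1, 1 is a QR.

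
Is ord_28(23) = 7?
Powers of 23 mod 28: 23^1≡23, 23^2≡25, 23^3≡15, 23^4≡9, 23^5≡11, 23^6≡1. Already 23^6≡1, so the order is 6 < 7. No, the actual order is 6.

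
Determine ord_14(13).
Powers of 13 mod 14: 13^1≡13, 13^2≡1. Order = 2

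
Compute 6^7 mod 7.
Using Fermat: 6^{6} ≡ 1 mod 7. 7 ≡ 1 mod 6. So 6^{7} ≡ 6^{1} ≡ 6 mod 7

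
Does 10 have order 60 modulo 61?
ord_61(10) divides 60. For each prime q|60: 10^{30}≡60, 10^{20}≡13, 10^{12}≡58, none ≡ 1. So 10 has order 60 and is a primitive root mod 61.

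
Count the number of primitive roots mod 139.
Number of primitive roots mod 139 = φ(p-1) = φ(138) = 44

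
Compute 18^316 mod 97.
Using Fermat: 18^{96} ≡ 1 (mod 97). 316 ≡ 28 (mod 96). So 18^{316} ≡ 18^{28} ≡ 75 (mod 97)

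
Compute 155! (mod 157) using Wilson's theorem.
(156)! = (155)! × (156) ≡ -1 (mod 157). So (155)! ≡ -1 × (156)^(-1) ≡ (-1)×(-1) = 1 (mod 157)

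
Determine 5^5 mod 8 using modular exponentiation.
By repeated squaring mod 8: 5^{1}≡5, 5^{2}≡1, 5^{4}≡1. Then 5^{5} = 5^{4+1} ≡ 1 × 5 ≡ 5 mod 8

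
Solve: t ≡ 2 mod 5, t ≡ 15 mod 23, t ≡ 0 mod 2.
M = 5 × 23 × 2 = 230. M₁ = 46, y₁ ≡ 1 mod 5. M₂ = 10, y₂ ≡ 7 mod 23. M₃ = 115, y₃ ≡ 1 mod 2. t = 2×46×1 + 15×10×7 + 0×115×1 ≡ 222 mod 230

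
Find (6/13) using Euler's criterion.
(6/13) = 6^{6} mod 13 = -1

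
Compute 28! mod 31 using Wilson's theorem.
(30)! = (28)! × (29) × (30) ≡ -1 mod 31. So (28)! ≡ -1 × [(30)(29)]^(-1) ≡ 15 mod 31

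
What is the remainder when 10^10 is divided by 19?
By repeated squaring (mod 19): 10^{1}≡10, 10^{2}≡5, 10^{4}≡6, 10^{8}≡17. Then 10^{10} = 10^{8+2} ≡ 17 × 5 ≡ 9 (mod 19)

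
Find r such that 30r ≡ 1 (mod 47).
Since 47 is prime, by Fermat 30^(-1) ≡ 30^{45} ≡ 11 (mod 47). Verify: 30 × 11 = 330 ≡ 1 (mod 47)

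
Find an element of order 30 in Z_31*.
3 has order 30 mod 31 since 3^{30} ≡ 1 (mod 31) and no smaller power works.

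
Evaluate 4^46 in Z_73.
By repeated squaring (mod 73): 4^{1}≡4, 4^{2}≡16, 4^{4}≡37, 4^{8}≡55, 4^{16}≡32, 4^{32}≡2. Then 4^{46} = 4^{32+8+4+2} ≡ 2 × 55 × 37 × 16 ≡ 4 (mod 73)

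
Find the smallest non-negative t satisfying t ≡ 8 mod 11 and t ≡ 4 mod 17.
M = 11 × 17 = 187. M₁ = 17, y₁ ≡ 2 mod 11. M₂ = 11, y₂ ≡ 14 mod 17. t = 8×17×2 + 4×11×14 ≡ 140 mod 187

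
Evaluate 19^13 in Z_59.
By repeated squaring (mod 59): 19^{1}≡19, 19^{2}≡7, 19^{4}≡49, 19^{8}≡41. Then 19^{13} = 19^{8+4+1} ≡ 41 × 49 × 19 ≡ 57 (mod 59)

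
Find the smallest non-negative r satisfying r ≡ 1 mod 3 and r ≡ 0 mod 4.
M = 3 × 4 = 12. M₁ = 4, y₁ ≡ 1 mod 3. M₂ = 3, y₂ ≡ 3 mod 4. r = 1×4×1 + 0×3×3 ≡ 4 mod 12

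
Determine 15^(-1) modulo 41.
Since 41 is prime, by Fermat 15^(-1) ≡ 15^{39} ≡ 11 (mod 41). Verify: 15 × 11 = 165 ≡ 1 (mod 41)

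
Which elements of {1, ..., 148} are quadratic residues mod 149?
QRs mod 149: {1, 4, 5, 6, 7, 9, 16, 17, 19, 20, 22, 24, 25, 26, 28, 29, 30, 31, 33, 35, 36, 37, 39, 42, 45, 46, 47, 49, 53, 54, 61, 63, 64, 67, 68, 69, 73, 76, 80, 81, 82, 85, 86, 88, 95, 96, 100, 102, 103, 104, 107, 110, 112, 113, 114, 116, 118, 119, 120, 121, 123, 124, 125, 127, 129, 130, 132, 133, 140, 142, 143, 144, 145, 148}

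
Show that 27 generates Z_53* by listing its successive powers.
27^1, 27^2, ..., 27^{52} mod 53: [27, 40, 20, 10, 5, 29, 41, 47, 50, 25, 39, 46, 23, 38, 19, 36, 18, 9, 31, 42, 21, 37, 45, 49, 51, 52, 26, 13, 33, 43, 48, 24, 12, 6, 3, 28, 14, 7, 30, 15, 34, 17, 35, 44, 22, 11, 32, 16, 8, 4, 2, 1]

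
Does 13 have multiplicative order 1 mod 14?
Powers of 13 mod 14: 13^1≡13, 13^2≡1. 13^1≡13≢1, so ord ≠ 1. No, the actual order is 2.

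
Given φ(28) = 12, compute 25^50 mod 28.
By Euler: 25^{12} ≡ 1 mod 28 since gcd(25, 28) = 1. 50 = 4×12 + 2. So 25^{50} ≡ 25^{2} ≡ 9 mod 28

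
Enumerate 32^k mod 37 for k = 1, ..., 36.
32^1, 32^2, ..., 32^{36} mod 37: [32, 25, 23, 33, 20, 11, 19, 16, 31, 30, 35, 10, 24, 28, 8, 34, 15, 36, 5, 12, 14, 4, 17, 26, 18, 21, 6, 7, 2, 27, 13, 9, 29, 3, 22, 1]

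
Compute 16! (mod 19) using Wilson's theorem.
(18)! = (16)! × (17) × (18) ≡ -1 (mod 19). So (16)! ≡ -1 × [(18)(17)]^(-1) ≡ 9 (mod 19)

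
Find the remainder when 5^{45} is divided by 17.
By Fermat: 5^{16} ≡ 1 mod 17. 45 = 2×16 + 13. So 5^{45} ≡ 5^{13} ≡ 3 mod 17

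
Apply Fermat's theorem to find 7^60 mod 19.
By Fermat: 7^{18} ≡ 1 mod 19. 60 = 3×18 + 6. So 7^{60} ≡ 7^{6} ≡ 1 mod 19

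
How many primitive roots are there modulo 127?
Number of primitive roots mod 127 = φ(p-1) = φ(126) = 36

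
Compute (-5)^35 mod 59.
By repeated squaring (mod 59): (-5)^{1}≡54, (-5)^{2}≡25, (-5)^{4}≡35, (-5)^{8}≡45, (-5)^{16}≡19, (-5)^{32}≡7. Then (-5)^{35} = (-5)^{32+2+1} ≡ 7 × 25 × 54 ≡ 10 (mod 59)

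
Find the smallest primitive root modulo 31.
g = 3. Powers: [3, 9, 27, 19, 26, 16, 17, 20, 29, 25, ...] generates all 30 non-zero residues.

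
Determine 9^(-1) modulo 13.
Since 13 is prime, by Fermat 9^(-1) ≡ 9^{11} ≡ 3 mod 13. Verify: 9 × 3 = 27 ≡ 1 mod 13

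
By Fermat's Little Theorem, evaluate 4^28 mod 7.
By Fermat: 4^{6} ≡ 1 mod 7. 28 = 4×6 + 4. So 4^{28} ≡ 4^{4} ≡ 4 mod 7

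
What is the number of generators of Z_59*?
A prime p has φ(p-1) primitive roots; here φ(58) = 28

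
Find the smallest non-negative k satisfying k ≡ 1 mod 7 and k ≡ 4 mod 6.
M = 7 × 6 = 42. M₁ = 6, y₁ ≡ 6 mod 7. M₂ = 7, y₂ ≡ 1 mod 6. k = 1×6×6 + 4×7×1 ≡ 22 mod 42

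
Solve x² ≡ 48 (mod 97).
The square roots of 48 mod 97 are 57 and 40. Verify: 57² = 3249 ≡ 48 (mod 97)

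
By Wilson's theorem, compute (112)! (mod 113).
By Wilson's theorem, (112)! ≡ -1 ≡ 112 (mod 113)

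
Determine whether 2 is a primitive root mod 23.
2^{11} ≡ 1 (mod 23) and 11 < 22, so ord_23(2) = 11 ≠ 22 and 2 is not a primitive root.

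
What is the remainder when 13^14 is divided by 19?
By repeated squaring mod 19: 13^{1}≡13, 13^{2}≡17, 13^{4}≡4, 13^{8}≡16. Then 13^{14} = 13^{8+4+2} ≡ 16 × 4 × 17 ≡ 5 mod 19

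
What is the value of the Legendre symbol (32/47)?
(32/47) = 32^{23} mod 47 = 1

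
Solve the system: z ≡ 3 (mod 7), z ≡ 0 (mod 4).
M = 7 × 4 = 28. M₁ = 4, y₁ ≡ 2 (mod 7). M₂ = 7, y₂ ≡ 3 (mod 4). z = 3×4×2 + 0×7×3 ≡ 24 (mod 28)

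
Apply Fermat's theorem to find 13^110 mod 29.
By Fermat: 13^{28} ≡ 1 mod 29. 110 = 3×28 + 26. So 13^{110} ≡ 13^{26} ≡ 23 mod 29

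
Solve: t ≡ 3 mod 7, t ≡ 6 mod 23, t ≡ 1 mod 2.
M = 7 × 23 × 2 = 322. M₁ = 46, y₁ ≡ 2 mod 7. M₂ = 14, y₂ ≡ 5 mod 23. M₃ = 161, y₃ ≡ 1 mod 2. t = 3×46×2 + 6×14×5 + 1×161×1 ≡ 213 mod 322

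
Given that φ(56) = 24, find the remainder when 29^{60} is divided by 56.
By Euler: 29^{24} ≡ 1 mod 56 since gcd(29, 56) = 1. 60 = 2×24 + 12. So 29^{60} ≡ 29^{12} ≡ 1 mod 56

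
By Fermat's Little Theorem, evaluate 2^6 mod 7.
By Fermat's Little Theorem, 2^{6} ≡ 1 (mod 7) since 7 is prime and gcd(2, 7) = 1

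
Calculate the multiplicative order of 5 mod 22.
Powers of 5 mod 22: 5^1≡5, 5^2≡3, 5^3≡15, 5^4≡9, 5^5≡1. Order = 5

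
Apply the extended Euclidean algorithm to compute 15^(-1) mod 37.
Extended GCD: 15(5) + 37(-2) = 1. So 15^(-1) ≡ 5 (mod 37). Verify: 15 × 5 = 75 ≡ 1 (mod 37)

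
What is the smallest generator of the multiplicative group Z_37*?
g = 2. Powers: [2, 4, 8, 16, 32, 27, 17, 34, ...] generates all 36 non-zero residues.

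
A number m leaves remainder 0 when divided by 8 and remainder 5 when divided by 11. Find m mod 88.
M = 8 × 11 = 88. M₁ = 11, y₁ ≡ 3 mod 8. M₂ = 8, y₂ ≡ 7 mod 11. m = 0×11×3 + 5×8×7 ≡ 16 mod 88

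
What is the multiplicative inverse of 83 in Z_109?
Since 109 is prime, by Fermat 83^(-1) ≡ 83^{107} ≡ 88 (mod 109). Verify: 83 × 88 = 7304 ≡ 1 (mod 109)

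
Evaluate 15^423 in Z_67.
Using Fermat: 15^{66} ≡ 1 (mod 67). 423 ≡ 27 (mod 66). So 15^{423} ≡ 15^{27} ≡ 64 (mod 67)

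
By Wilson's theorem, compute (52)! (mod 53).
By Wilson's theorem, (52)! ≡ -1 ≡ 52 (mod 53)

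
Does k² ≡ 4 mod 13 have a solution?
By Euler's criterion: 4^{6} ≡ 1 mod 13. Since this equals 1, 4 is a QR.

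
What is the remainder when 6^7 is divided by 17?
By repeated squaring mod 17: 6^{1}≡6, 6^{2}≡2, 6^{4}≡4. Then 6^{7} = 6^{4+2+1} ≡ 4 × 2 × 6 ≡ 14 mod 17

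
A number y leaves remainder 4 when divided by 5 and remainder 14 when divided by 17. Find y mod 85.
M = 5 × 17 = 85. M₁ = 17, y₁ ≡ 3 mod 5. M₂ = 5, y₂ ≡ 7 mod 17. y = 4×17×3 + 14×5×7 ≡ 14 mod 85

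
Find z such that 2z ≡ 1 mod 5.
Since 5 is prime, by Fermat 2^(-1) ≡ 2^{3} ≡ 3 mod 5. Verify: 2 × 3 = 6 ≡ 1 mod 5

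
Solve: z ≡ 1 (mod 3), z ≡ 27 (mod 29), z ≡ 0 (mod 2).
M = 3 × 29 × 2 = 174. M₁ = 58, y₁ ≡ 1 (mod 3). M₂ = 6, y₂ ≡ 5 (mod 29). M₃ = 87, y₃ ≡ 1 (mod 2). z = 1×58×1 + 27×6×5 + 0×87×1 ≡ 172 (mod 174)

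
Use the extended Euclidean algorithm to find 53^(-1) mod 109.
Extended GCD: 53(-37) + 109(18) = 1. So 53^(-1) ≡ -37 ≡ 72 (mod 109). Verify: 53 × 72 = 3816 ≡ 1 (mod 109)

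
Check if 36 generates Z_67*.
36^{33} ≡ 1 mod 67 and 33 < 66, so ord_67(36) = 33 ≠ 66 and 36 is not a primitive root.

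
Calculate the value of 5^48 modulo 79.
By repeated squaring (mod 79): 5^{1}≡5, 5^{2}≡25, 5^{4}≡72, 5^{8}≡49, 5^{16}≡31, 5^{32}≡13. Then 5^{48} = 5^{32+16} ≡ 13 × 31 ≡ 8 (mod 79)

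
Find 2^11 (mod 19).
By repeated squaring (mod 19): 2^{1}≡2, 2^{2}≡4, 2^{4}≡16, 2^{8}≡9. Then 2^{11} = 2^{8+2+1} ≡ 9 × 4 × 2 ≡ 15 (mod 19)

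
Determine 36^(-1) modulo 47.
Since 47 is prime, by Fermat 36^(-1) ≡ 36^{45} ≡ 17 mod 47. Verify: 36 × 17 = 612 ≡ 1 mod 47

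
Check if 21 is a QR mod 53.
By Euler's criterion: 21^{26} ≡ 52 (mod 53). Since this equals -1 (≡ 52), 21 is not a QR.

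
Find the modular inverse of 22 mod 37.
Since 37 is prime, by Fermat 22^(-1) ≡ 22^{35} ≡ 32 mod 37. Verify: 22 × 32 = 704 ≡ 1 mod 37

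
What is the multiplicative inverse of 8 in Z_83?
Since 83 is prime, by Fermat 8^(-1) ≡ 8^{81} ≡ 52 mod 83. Verify: 8 × 52 = 416 ≡ 1 mod 83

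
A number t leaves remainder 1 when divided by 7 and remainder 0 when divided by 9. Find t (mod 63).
M = 7 × 9 = 63. M₁ = 9, y₁ ≡ 4 (mod 7). M₂ = 7, y₂ ≡ 4 (mod 9). t = 1×9×4 + 0×7×4 ≡ 36 (mod 63)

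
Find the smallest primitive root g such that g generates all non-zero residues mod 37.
g = 2. For each prime q|36: 2^{18}≡36, 2^{12}≡26, none ≡ 1, so ord_37(2) = 36 and 2 is a primitive root.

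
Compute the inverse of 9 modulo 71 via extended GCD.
Extended GCD: 9(8) + 71(-1) = 1. So 9^(-1) ≡ 8 (mod 71). Verify: 9 × 8 = 72 ≡ 1 (mod 71)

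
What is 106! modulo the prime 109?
(108)! = (106)! × (107) × (108) ≡ -1 mod 109. So (106)! ≡ -1 × [(108)(107)]^(-1) ≡ 54 mod 109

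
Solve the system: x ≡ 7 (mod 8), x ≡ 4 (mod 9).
M = 8 × 9 = 72. M₁ = 9, y₁ ≡ 1 (mod 8). M₂ = 8, y₂ ≡ 8 (mod 9). x = 7×9×1 + 4×8×8 ≡ 31 (mod 72)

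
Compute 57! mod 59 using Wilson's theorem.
(58)! = (57)! × (58) ≡ -1 mod 59. So (57)! ≡ -1 × (58)^(-1) ≡ (-1)×(-1) = 1 mod 59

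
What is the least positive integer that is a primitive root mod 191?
g = 19. Powers: [19, 170, 174, 59, 166, 98, 143, 43, 53, 52, ...] generates all 190 non-zero residues.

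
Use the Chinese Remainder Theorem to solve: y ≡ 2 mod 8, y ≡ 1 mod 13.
M = 8 × 13 = 104. M₁ = 13, y₁ ≡ 5 mod 8. M₂ = 8, y₂ ≡ 5 mod 13. y = 2×13×5 + 1×8×5 ≡ 66 mod 104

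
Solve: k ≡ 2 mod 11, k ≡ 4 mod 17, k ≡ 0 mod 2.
M = 11 × 17 × 2 = 374. M₁ = 34, y₁ ≡ 1 mod 11. M₂ = 22, y₂ ≡ 7 mod 17. M₃ = 187, y₃ ≡ 1 mod 2. k = 2×34×1 + 4×22×7 + 0×187×1 ≡ 310 mod 374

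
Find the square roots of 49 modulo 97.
The square roots of 49 mod 97 are 7 and 90. Verify: 7² = 49 ≡ 49 mod 97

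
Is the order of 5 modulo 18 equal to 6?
Powers of 5 mod 18: 5^1≡5, 5^2≡7, 5^3≡17, 5^4≡13, 5^5≡11, 5^6≡1. First k with 5^k≡1 is k=6. Yes, ord_18(5) = 6.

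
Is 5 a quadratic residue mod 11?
By Euler's criterion: 5^{5} ≡ 1 (mod 11). Since this equals 1, 5 is a QR.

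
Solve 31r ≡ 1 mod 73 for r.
Since 73 is prime, by Fermat 31^(-1) ≡ 31^{71} ≡ 33 mod 73. Verify: 31 × 33 = 1023 ≡ 1 mod 73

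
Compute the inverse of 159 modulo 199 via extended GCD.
Extended GCD: 159(-5) + 199(4) = 1. So 159^(-1) ≡ -5 ≡ 194 mod 199. Verify: 159 × 194 = 30846 ≡ 1 mod 199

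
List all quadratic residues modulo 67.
QRs mod 67: {1, 4, 6, 9, 10, 14, 15, 16, 17, 19, 21, 22, 23, 24, 25, 26, 29, 33, 35, 36, 37, 39, 40, 47, 49, 54, 55, 56, 59, 60, 62, 64, 65}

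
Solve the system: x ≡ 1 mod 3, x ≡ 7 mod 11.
M = 3 × 11 = 33. M₁ = 11, y₁ ≡ 2 mod 3. M₂ = 3, y₂ ≡ 4 mod 11. x = 1×11×2 + 7×3×4 ≡ 7 mod 33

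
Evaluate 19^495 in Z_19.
By repeated squaring mod 19: 19^{1}≡0, 19^{2}≡0, 19^{4}≡0, 19^{8}≡0, 19^{16}≡0, 19^{32}≡0, 19^{64}≡0, 19^{128}≡0, 19^{256}≡0. Then 19^{495} = 19^{256+128+64+32+8+4+2+1} ≡ 0 × 0 × 0 × 0 × 0 × 0 × 0 × 0 ≡ 0 mod 19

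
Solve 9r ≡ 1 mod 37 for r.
Since 37 is prime, by Fermat 9^(-1) ≡ 9^{35} ≡ 33 mod 37. Verify: 9 × 33 = 297 ≡ 1 mod 37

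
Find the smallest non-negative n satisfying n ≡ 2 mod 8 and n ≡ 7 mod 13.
M = 8 × 13 = 104. M₁ = 13, y₁ ≡ 5 mod 8. M₂ = 8, y₂ ≡ 5 mod 13. n = 2×13×5 + 7×8×5 ≡ 98 mod 104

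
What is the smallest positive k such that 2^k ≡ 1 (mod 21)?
Powers of 2 mod 21: 2^1≡2, 2^2≡4, 2^3≡8, 2^4≡16, 2^5≡11, 2^6≡1. So the order of 2 is 6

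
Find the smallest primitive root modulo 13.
g = 2. Powers: [2, 4, 8, 3, 6, 12, 11, ...] generates all 12 non-zero residues.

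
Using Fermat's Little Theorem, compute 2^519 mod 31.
By Fermat: 2^{30} ≡ 1 (mod 31). 519 ≡ 9 (mod 30). So 2^{519} ≡ 2^{9} ≡ 16 (mod 31)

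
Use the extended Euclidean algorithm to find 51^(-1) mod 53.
Extended GCD: 51(26) + 53(-25) = 1. So 51^(-1) ≡ 26 mod 53. Verify: 51 × 26 = 1326 ≡ 1 mod 53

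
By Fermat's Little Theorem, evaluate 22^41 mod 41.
By Fermat: 22^{40} ≡ 1 mod 41. So 22^{41} = 22^{40} · 22^{1} ≡ 22^{1} ≡ 22 mod 41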